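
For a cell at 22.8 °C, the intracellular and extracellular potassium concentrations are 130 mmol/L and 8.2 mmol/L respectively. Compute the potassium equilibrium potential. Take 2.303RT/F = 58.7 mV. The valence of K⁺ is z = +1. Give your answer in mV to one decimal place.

-70.4 mV

E = (58.7/z) · log₁₀([K⁺]_out/[K⁺]_in) with z = +1.
= (58.7/1) · log₁₀(8.2/130) = 58.70 · log₁₀(0.06308)
= 58.70 · (-1.2001) = -70.45 mV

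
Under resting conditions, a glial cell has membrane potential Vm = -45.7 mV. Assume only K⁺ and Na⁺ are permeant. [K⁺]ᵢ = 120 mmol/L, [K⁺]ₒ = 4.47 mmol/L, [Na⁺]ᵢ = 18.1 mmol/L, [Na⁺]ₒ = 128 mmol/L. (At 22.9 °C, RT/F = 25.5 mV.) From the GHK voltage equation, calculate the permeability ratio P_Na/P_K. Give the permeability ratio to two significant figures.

Let α = P_Na/P_K. GHK: Vm = 25.5·ln[(Kₒ + α·Naₒ)/(Kᵢ + α·Naᵢ)].
e^(Vm/25.5) = e^(-45.7/25.5) = 0.1666
So 0.1666·(Kᵢ + α·Naᵢ) = Kₒ + α·Naₒ → α = (0.1666·120.0 − 4.47) / (128.0 − 0.1666·18.1)
α = (19.99 − 4.47) / (128.0 − 3.015) = 15.52/125 = 0.1242

0.12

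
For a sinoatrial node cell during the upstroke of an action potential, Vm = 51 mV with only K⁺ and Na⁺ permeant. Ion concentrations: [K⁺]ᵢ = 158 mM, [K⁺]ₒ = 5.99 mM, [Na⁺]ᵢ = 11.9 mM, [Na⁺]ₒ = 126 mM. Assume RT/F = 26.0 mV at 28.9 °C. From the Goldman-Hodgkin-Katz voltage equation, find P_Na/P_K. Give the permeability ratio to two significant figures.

Let α = P_Na/P_K. GHK: Vm = 26.0·ln[(Kₒ + α·Naₒ)/(Kᵢ + α·Naᵢ)].
e^(Vm/26.0) = e^(51.0/26.0) = 7.1103
So 7.1103·(Kᵢ + α·Naᵢ) = Kₒ + α·Naₒ → α = (7.1103·158.0 − 5.99) / (126.0 − 7.1103·11.9)
α = (1123 − 5.99) / (126.0 − 84.61) = 1117/41.39 = 27

27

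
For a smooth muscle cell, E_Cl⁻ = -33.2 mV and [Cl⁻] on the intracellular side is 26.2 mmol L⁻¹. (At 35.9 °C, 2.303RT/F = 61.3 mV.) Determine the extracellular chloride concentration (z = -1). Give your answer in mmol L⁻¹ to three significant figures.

Nernst: E = (61.3/-1) · log₁₀([out]/[in]), so log₁₀([out]/[in]) = -33.2 × -1 / 61.3 = 0.5416.
[out]/[in] = 10^(0.5416) = 3.48.
[out] = 3.48 × 26.2 = 91.18 mmol L⁻¹.

91.2 mmol L⁻¹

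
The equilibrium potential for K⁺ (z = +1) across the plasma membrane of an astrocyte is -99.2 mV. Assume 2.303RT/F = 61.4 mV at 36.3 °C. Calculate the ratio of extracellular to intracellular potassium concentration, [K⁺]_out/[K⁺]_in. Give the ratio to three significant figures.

0.0242

log₁₀([out]/[in]) = E·z/(61.4) = -99.2 × 1 / 61.4 = -1.6156
[out]/[in] = 10^(-1.6156) = 0.02423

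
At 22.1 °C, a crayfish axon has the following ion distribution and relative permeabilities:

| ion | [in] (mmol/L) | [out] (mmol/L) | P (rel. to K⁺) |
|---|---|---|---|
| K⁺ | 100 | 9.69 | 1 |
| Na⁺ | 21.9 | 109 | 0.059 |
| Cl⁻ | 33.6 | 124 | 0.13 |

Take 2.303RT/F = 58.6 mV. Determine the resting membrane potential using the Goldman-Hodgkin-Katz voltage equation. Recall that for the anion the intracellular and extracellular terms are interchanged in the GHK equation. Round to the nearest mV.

Vm = 58.6 · log₁₀[(Σ P·[cation]ₒ + Σ P·[anion]ᵢ) / (Σ P·[cation]ᵢ + Σ P·[anion]ₒ)]
Numerator = 1×9.69 + 0.059×109 + 0.13×33.6 = 20.49
Denominator = 1×100 + 0.059×21.9 + 0.13×124 = 117.4
Vm = 58.6 · log₁₀(0.17451) = 58.6 × (-0.7582) = -44.43 mV

-44 mV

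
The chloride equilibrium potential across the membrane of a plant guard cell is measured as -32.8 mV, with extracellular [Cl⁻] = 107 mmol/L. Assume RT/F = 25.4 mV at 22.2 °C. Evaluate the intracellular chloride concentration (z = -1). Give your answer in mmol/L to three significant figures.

Nernst: E = (25.4/-1) · ln([out]/[in]), so ln([out]/[in]) = -32.8 × -1 / 25.4 = 1.2913.
[out]/[in] = e^(1.2913) = 3.638.
[in] = 107 / 3.638 = 29.41 mmol/L.

29.4 mmol/L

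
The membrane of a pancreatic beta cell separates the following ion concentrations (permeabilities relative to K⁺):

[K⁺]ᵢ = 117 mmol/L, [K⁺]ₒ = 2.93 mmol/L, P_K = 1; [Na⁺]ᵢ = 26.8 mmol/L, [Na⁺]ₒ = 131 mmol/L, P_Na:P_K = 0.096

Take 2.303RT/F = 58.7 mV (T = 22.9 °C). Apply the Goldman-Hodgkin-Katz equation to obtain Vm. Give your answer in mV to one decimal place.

Vm = 58.7 · log₁₀[(Σ P·[cation]ₒ + Σ P·[anion]ᵢ) / (Σ P·[cation]ᵢ + Σ P·[anion]ₒ)]
Numerator = 1×2.93 + 0.096×131 = 15.51
Denominator = 1×117 + 0.096×26.8 = 119.6
Vm = 58.7 · log₁₀(0.12968) = 58.7 × (-0.8871) = -52.07 mV

-52.1 mV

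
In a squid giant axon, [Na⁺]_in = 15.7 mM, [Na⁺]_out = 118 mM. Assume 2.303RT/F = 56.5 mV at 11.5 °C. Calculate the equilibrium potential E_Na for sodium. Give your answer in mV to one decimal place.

49.5 mV

E = (56.5/z) · log₁₀([Na⁺]_out/[Na⁺]_in) with z = +1.
= (56.5/1) · log₁₀(118/15.7) = 56.50 · log₁₀(7.516)
= 56.50 · (0.8760) = 49.49 mV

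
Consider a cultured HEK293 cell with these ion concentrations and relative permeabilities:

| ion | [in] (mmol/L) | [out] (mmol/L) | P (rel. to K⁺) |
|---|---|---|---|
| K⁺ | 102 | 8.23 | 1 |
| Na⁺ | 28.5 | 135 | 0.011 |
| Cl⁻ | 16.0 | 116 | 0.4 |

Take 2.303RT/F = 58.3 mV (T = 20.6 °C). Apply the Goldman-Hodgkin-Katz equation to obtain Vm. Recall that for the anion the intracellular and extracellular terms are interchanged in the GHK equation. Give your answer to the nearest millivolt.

Vm = 58.3 · log₁₀[(Σ P·[cation]ₒ + Σ P·[anion]ᵢ) / (Σ P·[cation]ᵢ + Σ P·[anion]ₒ)]
Numerator = 1×8.23 + 0.011×135 + 0.4×16.0 = 16.12
Denominator = 1×102 + 0.011×28.5 + 0.4×116 = 148.7
Vm = 58.3 · log₁₀(0.10836) = 58.3 × (-0.9651) = -56.27 mV

-56 mV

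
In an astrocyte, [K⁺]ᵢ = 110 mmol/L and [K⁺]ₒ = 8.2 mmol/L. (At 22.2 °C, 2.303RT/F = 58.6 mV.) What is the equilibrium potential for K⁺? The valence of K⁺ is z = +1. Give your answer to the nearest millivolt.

E = (58.6/z) · log₁₀([K⁺]_out/[K⁺]_in) with z = +1.
= (58.6/1) · log₁₀(8.2/110) = 58.60 · log₁₀(0.07455)
= 58.60 · (-1.1276) = -66.08 mV

-66 mV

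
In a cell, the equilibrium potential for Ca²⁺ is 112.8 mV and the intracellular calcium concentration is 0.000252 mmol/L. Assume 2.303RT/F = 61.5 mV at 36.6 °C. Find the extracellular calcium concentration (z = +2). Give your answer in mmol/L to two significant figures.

1.2 mmol/L

Nernst: E = (61.5/2) · log₁₀([out]/[in]), so log₁₀([out]/[in]) = 112.8 × 2 / 61.5 = 3.6683.
[out]/[in] = 10^(3.6683) = 4659.
[out] = 4659 × 0.000252 = 1.174 mmol/L.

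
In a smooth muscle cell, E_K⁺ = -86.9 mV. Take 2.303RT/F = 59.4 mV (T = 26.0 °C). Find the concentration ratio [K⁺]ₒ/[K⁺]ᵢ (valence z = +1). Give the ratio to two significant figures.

0.034

log₁₀([out]/[in]) = E·z/(59.4) = -86.9 × 1 / 59.4 = -1.4630
[out]/[in] = 10^(-1.4630) = 0.03444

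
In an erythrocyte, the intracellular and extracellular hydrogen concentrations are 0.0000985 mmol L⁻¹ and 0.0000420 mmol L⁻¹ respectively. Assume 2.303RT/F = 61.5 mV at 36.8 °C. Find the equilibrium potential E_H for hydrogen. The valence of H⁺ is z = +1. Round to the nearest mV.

-23 mV

E = (61.5/z) · log₁₀([H⁺]_out/[H⁺]_in) with z = +1.
= (61.5/1) · log₁₀(0.0000420/0.0000985) = 61.50 · log₁₀(0.4264)
= 61.50 · (-0.3702) = -22.77 mV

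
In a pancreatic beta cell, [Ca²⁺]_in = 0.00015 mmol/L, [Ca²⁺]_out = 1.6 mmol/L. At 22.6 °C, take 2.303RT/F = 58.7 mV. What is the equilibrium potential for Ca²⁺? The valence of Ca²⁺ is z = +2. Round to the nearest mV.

118 mV

E = (58.7/z) · log₁₀([Ca²⁺]_out/[Ca²⁺]_in) with z = +2.
= (58.7/2) · log₁₀(1.6/0.00015) = 29.35 · log₁₀(1.067e+04)
= 29.35 · (4.0280) = 118.22 mV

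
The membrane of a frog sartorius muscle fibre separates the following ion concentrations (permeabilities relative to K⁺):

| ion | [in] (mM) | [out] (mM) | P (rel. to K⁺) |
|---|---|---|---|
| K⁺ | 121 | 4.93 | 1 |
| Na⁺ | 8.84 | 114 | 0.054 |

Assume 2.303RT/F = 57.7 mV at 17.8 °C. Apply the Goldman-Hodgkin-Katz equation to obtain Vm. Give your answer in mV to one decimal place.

Vm = 57.7 · log₁₀[(Σ P·[cation]ₒ + Σ P·[anion]ᵢ) / (Σ P·[cation]ᵢ + Σ P·[anion]ₒ)]
Numerator = 1×4.93 + 0.054×114 = 11.09
Denominator = 1×121 + 0.054×8.84 = 121.5
Vm = 57.7 · log₁₀(0.09126) = 57.7 × (-1.0397) = -59.99 mV

-60.0 mV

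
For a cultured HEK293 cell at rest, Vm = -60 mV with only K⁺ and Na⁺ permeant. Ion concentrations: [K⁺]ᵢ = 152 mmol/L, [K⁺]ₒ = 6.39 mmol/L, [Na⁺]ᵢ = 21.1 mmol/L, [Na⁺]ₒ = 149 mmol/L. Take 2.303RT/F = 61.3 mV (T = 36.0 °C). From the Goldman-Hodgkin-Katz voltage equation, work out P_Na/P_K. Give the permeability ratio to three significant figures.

0.0652

Let α = P_Na/P_K. GHK: Vm = 61.3·log₁₀[(Kₒ + α·Naₒ)/(Kᵢ + α·Naᵢ)].
10^(Vm/61.3) = 10^(-60.0/61.3) = 0.105
So 0.105·(Kᵢ + α·Naᵢ) = Kₒ + α·Naₒ → α = (0.105·152.0 − 6.39) / (149.0 − 0.105·21.1)
α = (15.96 − 6.39) / (149.0 − 2.216) = 9.571/146.8 = 0.0652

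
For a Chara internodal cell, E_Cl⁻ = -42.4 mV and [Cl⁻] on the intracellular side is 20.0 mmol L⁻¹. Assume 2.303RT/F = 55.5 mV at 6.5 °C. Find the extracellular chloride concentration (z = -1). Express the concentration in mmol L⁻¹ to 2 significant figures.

Nernst: E = (55.5/-1) · log₁₀([out]/[in]), so log₁₀([out]/[in]) = -42.4 × -1 / 55.5 = 0.7640.
[out]/[in] = 10^(0.7640) = 5.807.
[out] = 5.807 × 20.0 = 116.1 mmol L⁻¹.

120 mmol L⁻¹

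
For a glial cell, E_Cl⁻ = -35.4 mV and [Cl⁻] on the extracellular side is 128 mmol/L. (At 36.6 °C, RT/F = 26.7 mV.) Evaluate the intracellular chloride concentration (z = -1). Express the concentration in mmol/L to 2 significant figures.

34 mmol/L

Nernst: E = (26.7/-1) · ln([out]/[in]), so ln([out]/[in]) = -35.4 × -1 / 26.7 = 1.3258.
[out]/[in] = e^(1.3258) = 3.765.
[in] = 128 / 3.765 = 33.99 mmol/L.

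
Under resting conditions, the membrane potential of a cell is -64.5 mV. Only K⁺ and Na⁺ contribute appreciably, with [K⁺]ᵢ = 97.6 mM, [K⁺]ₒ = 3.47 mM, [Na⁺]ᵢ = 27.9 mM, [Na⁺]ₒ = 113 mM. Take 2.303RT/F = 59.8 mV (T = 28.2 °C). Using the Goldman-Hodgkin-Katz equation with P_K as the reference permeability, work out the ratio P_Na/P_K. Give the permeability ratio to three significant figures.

Let α = P_Na/P_K. GHK: Vm = 59.8·log₁₀[(Kₒ + α·Naₒ)/(Kᵢ + α·Naᵢ)].
10^(Vm/59.8) = 10^(-64.5/59.8) = 0.083446
So 0.083446·(Kᵢ + α·Naᵢ) = Kₒ + α·Naₒ → α = (0.083446·97.6 − 3.47) / (113.0 − 0.083446·27.9)
α = (8.144 − 3.47) / (113.0 − 2.328) = 4.674/110.7 = 0.04224

0.0422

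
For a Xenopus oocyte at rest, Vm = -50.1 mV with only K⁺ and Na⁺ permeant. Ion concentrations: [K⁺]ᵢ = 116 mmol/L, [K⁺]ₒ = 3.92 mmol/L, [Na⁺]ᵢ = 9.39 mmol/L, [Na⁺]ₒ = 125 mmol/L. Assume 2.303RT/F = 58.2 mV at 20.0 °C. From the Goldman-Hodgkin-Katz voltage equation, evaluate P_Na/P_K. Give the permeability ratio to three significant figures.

0.0975

Let α = P_Na/P_K. GHK: Vm = 58.2·log₁₀[(Kₒ + α·Naₒ)/(Kᵢ + α·Naᵢ)].
10^(Vm/58.2) = 10^(-50.1/58.2) = 0.13778
So 0.13778·(Kᵢ + α·Naᵢ) = Kₒ + α·Naₒ → α = (0.13778·116.0 − 3.92) / (125.0 − 0.13778·9.39)
α = (15.98 − 3.92) / (125.0 − 1.294) = 12.06/123.7 = 0.09751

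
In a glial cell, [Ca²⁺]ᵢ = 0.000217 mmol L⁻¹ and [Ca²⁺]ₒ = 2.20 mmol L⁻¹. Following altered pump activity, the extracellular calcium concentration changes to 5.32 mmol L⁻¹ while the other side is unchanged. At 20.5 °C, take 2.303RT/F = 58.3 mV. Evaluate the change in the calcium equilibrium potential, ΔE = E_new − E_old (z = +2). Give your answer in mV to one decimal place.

11.2 mV

E_old = (58.3/2)·log₁₀(2.20/0.000217) = 116.77 mV
E_new = (58.3/2)·log₁₀(5.32/0.000217) = 127.95 mV
ΔE = 127.95 − (116.77) = 11.18 mV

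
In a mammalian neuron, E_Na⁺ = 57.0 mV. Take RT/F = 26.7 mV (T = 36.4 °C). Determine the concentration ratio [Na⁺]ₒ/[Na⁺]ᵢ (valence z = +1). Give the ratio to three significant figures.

8.46

ln([out]/[in]) = E·z/(26.7) = 57.0 × 1 / 26.7 = 2.1348
[out]/[in] = e^(2.1348) = 8.456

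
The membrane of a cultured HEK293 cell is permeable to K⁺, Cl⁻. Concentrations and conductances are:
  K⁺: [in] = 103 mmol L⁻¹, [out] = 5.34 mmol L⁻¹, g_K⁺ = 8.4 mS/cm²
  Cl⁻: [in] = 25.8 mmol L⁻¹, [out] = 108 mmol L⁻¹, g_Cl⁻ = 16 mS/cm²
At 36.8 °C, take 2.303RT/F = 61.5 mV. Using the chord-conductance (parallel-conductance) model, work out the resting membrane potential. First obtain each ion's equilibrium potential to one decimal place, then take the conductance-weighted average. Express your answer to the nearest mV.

E_K⁺ = (61.5/1)·log₁₀(5.34/103) = -79.0 mV
E_Cl⁻ = (61.5/-1)·log₁₀(108/25.8) = -38.2 mV
Vm = (Σ gᵢEᵢ)/(Σ gᵢ) = (8.4·-79.0 + 16·-38.2) / (8.4 + 16)
= -1274.80 / 24.4 = -52.25 mV

-52 mV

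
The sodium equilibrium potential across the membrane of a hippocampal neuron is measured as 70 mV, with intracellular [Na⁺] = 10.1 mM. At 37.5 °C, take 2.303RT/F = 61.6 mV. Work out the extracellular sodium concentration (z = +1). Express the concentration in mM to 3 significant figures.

138 mM

Nernst: E = (61.6/1) · log₁₀([out]/[in]), so log₁₀([out]/[in]) = 70.0 × 1 / 61.6 = 1.1364.
[out]/[in] = 10^(1.1364) = 13.69.
[out] = 13.69 × 10.1 = 138.3 mM.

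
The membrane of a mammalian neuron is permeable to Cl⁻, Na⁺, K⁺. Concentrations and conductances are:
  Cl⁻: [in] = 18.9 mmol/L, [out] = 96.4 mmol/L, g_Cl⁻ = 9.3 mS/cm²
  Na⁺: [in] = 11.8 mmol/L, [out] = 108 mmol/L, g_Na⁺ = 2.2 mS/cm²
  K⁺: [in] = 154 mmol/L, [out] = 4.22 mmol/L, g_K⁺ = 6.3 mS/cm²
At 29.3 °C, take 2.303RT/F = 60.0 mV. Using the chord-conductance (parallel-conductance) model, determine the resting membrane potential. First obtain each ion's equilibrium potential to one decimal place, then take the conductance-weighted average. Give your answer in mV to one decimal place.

E_Cl⁻ = (60.0/-1)·log₁₀(96.4/18.9) = -42.5 mV
E_Na⁺ = (60.0/1)·log₁₀(108/11.8) = 57.7 mV
E_K⁺ = (60.0/1)·log₁₀(4.22/154) = -93.7 mV
Vm = (Σ gᵢEᵢ)/(Σ gᵢ) = (9.3·-42.5 + 2.2·57.7 + 6.3·-93.7) / (9.3 + 2.2 + 6.3)
= -858.62 / 17.8 = -48.24 mV

-48.2 mV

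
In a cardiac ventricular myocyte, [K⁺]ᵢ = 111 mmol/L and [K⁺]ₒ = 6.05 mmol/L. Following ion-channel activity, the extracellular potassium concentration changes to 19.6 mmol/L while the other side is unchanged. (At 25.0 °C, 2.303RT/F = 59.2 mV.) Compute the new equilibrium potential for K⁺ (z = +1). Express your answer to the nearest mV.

After the shift: [K⁺]_out = 19.6, [K⁺]_in = 111 mmol/L.
E_new = (59.2/1)·log₁₀(19.6/111) = 59.20 · (-0.7531) = -44.58 mV

-45 mV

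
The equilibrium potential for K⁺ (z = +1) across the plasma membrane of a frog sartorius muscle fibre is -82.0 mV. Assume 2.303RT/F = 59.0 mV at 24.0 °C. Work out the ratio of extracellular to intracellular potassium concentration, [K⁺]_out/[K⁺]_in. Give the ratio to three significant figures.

0.0408

log₁₀([out]/[in]) = E·z/(59.0) = -82.0 × 1 / 59.0 = -1.3898
[out]/[in] = 10^(-1.3898) = 0.04075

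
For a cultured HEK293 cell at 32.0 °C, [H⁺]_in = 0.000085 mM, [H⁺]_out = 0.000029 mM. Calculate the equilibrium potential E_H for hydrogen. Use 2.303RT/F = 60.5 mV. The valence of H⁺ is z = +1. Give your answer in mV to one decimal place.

-28.3 mV

E = (60.5/z) · log₁₀([H⁺]_out/[H⁺]_in) with z = +1.
= (60.5/1) · log₁₀(0.000029/0.000085) = 60.50 · log₁₀(0.3412)
= 60.50 · (-0.4670) = -28.25 mV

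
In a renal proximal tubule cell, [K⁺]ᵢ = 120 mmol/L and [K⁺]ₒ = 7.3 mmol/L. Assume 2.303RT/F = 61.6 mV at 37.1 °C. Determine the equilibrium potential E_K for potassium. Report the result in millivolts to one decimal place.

E = (61.6/z) · log₁₀([K⁺]_out/[K⁺]_in) with z = +1.
= (61.6/1) · log₁₀(7.3/120) = 61.60 · log₁₀(0.06083)
= 61.60 · (-1.2159) = -74.90 mV

-74.9 mV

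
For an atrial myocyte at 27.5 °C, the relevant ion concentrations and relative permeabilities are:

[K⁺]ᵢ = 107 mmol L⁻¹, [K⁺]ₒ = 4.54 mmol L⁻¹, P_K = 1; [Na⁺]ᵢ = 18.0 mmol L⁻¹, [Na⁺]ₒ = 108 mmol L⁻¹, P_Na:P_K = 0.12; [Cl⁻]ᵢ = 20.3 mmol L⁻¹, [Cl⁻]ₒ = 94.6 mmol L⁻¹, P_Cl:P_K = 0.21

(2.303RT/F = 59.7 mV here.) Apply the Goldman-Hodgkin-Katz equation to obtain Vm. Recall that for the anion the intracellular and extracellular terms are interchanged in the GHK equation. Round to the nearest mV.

Vm = 59.7 · log₁₀[(Σ P·[cation]ₒ + Σ P·[anion]ᵢ) / (Σ P·[cation]ᵢ + Σ P·[anion]ₒ)]
Numerator = 1×4.54 + 0.12×108 + 0.21×20.3 = 21.76
Denominator = 1×107 + 0.12×18.0 + 0.21×94.6 = 129
Vm = 59.7 · log₁₀(0.16867) = 59.7 × (-0.7730) = -46.15 mV

-46 mV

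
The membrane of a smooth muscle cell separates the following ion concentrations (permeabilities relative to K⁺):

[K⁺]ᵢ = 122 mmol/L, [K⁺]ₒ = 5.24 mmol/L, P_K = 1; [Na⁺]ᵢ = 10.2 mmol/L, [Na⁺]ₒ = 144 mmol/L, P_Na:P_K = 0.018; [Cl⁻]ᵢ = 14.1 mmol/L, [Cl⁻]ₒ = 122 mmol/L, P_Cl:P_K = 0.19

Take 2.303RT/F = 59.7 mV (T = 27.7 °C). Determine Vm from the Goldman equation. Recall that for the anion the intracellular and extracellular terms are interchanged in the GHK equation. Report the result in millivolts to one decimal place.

-68.1 mV

Vm = 59.7 · log₁₀[(Σ P·[cation]ₒ + Σ P·[anion]ᵢ) / (Σ P·[cation]ᵢ + Σ P·[anion]ₒ)]
Numerator = 1×5.24 + 0.018×144 + 0.19×14.1 = 10.51
Denominator = 1×122 + 0.018×10.2 + 0.19×122 = 145.4
Vm = 59.7 · log₁₀(0.072308) = 59.7 × (-1.1408) = -68.11 mV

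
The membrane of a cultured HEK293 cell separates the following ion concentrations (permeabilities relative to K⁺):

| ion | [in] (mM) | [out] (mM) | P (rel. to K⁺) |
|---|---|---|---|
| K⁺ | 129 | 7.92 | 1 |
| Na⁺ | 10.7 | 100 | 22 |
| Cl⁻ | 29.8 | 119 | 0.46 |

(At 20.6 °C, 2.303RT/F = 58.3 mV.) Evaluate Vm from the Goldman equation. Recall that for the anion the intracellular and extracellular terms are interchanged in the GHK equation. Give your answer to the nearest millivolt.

42 mV

Vm = 58.3 · log₁₀[(Σ P·[cation]ₒ + Σ P·[anion]ᵢ) / (Σ P·[cation]ᵢ + Σ P·[anion]ₒ)]
Numerator = 1×7.92 + 22×100 + 0.46×29.8 = 2222
Denominator = 1×129 + 22×10.7 + 0.46×119 = 419.1
Vm = 58.3 · log₁₀(5.3004) = 58.3 × (0.7243) = 42.23 mV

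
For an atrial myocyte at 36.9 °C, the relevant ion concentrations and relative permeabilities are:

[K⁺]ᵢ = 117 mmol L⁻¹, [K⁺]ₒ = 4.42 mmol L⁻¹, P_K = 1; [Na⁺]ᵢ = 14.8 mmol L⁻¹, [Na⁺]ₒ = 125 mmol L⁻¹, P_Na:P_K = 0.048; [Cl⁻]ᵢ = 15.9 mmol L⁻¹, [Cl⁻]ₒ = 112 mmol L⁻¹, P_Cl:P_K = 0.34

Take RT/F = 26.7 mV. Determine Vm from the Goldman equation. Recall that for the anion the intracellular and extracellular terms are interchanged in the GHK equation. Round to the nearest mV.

Vm = 26.7 · ln[(Σ P·[cation]ₒ + Σ P·[anion]ᵢ) / (Σ P·[cation]ᵢ + Σ P·[anion]ₒ)]
Numerator = 1×4.42 + 0.048×125 + 0.34×15.9 = 15.83
Denominator = 1×117 + 0.048×14.8 + 0.34×112 = 155.8
Vm = 26.7 · ln(0.10159) = 26.7 × (-2.2869) = -61.06 mV

-61 mV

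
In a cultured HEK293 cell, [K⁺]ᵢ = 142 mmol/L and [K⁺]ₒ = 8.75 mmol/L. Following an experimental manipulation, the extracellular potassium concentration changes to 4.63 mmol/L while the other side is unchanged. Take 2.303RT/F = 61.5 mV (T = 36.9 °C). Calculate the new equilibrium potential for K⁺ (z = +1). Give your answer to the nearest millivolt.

After the shift: [K⁺]_out = 4.63, [K⁺]_in = 142 mmol/L.
E_new = (61.5/1)·log₁₀(4.63/142) = 61.50 · (-1.4867) = -91.43 mV

-91 mV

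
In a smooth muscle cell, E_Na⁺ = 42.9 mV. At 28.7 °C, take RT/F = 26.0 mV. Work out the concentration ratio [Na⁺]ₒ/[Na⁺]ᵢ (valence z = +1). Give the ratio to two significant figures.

5.2

ln([out]/[in]) = E·z/(26.0) = 42.9 × 1 / 26.0 = 1.6500
[out]/[in] = e^(1.6500) = 5.207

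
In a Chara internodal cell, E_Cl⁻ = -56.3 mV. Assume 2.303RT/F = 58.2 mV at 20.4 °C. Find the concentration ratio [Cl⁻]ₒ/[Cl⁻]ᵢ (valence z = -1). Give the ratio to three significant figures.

9.28

log₁₀([out]/[in]) = E·z/(58.2) = -56.3 × -1 / 58.2 = 0.9674
[out]/[in] = 10^(0.9674) = 9.276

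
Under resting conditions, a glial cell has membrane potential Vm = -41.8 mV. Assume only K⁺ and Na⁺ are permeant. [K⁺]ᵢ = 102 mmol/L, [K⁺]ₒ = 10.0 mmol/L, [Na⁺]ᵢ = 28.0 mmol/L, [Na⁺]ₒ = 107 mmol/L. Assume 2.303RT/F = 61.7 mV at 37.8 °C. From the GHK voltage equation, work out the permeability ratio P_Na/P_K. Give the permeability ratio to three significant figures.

0.113

Let α = P_Na/P_K. GHK: Vm = 61.7·log₁₀[(Kₒ + α·Naₒ)/(Kᵢ + α·Naᵢ)].
10^(Vm/61.7) = 10^(-41.8/61.7) = 0.21015
So 0.21015·(Kᵢ + α·Naᵢ) = Kₒ + α·Naₒ → α = (0.21015·102.0 − 10.0) / (107.0 − 0.21015·28.0)
α = (21.44 − 10.0) / (107.0 − 5.884) = 11.44/101.1 = 0.1131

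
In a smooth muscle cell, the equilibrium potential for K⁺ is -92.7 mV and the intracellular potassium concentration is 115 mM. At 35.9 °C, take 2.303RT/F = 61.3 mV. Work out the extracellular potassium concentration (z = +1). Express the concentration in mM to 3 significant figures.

3.54 mM

Nernst: E = (61.3/1) · log₁₀([out]/[in]), so log₁₀([out]/[in]) = -92.7 × 1 / 61.3 = -1.5122.
[out]/[in] = 10^(-1.5122) = 0.03074.
[out] = 0.03074 × 115 = 3.536 mM.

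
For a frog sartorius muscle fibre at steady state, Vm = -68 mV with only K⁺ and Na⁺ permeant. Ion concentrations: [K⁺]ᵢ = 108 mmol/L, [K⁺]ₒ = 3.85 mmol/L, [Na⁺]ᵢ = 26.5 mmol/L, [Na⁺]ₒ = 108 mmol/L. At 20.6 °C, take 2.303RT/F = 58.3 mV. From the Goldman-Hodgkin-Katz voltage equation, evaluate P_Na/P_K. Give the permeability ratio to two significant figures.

Let α = P_Na/P_K. GHK: Vm = 58.3·log₁₀[(Kₒ + α·Naₒ)/(Kᵢ + α·Naᵢ)].
10^(Vm/58.3) = 10^(-68.0/58.3) = 0.068174
So 0.068174·(Kᵢ + α·Naᵢ) = Kₒ + α·Naₒ → α = (0.068174·108.0 − 3.85) / (108.0 − 0.068174·26.5)
α = (7.363 − 3.85) / (108.0 − 1.807) = 3.513/106.2 = 0.03308

0.033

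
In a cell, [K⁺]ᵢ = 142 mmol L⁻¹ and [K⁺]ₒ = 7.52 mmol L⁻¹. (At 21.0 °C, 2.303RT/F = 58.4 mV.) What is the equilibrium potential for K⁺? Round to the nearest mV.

E = (58.4/z) · log₁₀([K⁺]_out/[K⁺]_in) with z = +1.
= (58.4/1) · log₁₀(7.52/142) = 58.40 · log₁₀(0.05296)
= 58.40 · (-1.2761) = -74.52 mV

-75 mV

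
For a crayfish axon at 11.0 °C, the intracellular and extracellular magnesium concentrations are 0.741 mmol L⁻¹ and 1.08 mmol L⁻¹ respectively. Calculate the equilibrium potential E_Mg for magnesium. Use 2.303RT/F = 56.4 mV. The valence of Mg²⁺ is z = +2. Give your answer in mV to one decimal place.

4.6 mV

E = (56.4/z) · log₁₀([Mg²⁺]_out/[Mg²⁺]_in) with z = +2.
= (56.4/2) · log₁₀(1.08/0.741) = 28.20 · log₁₀(1.457)
= 28.20 · (0.1636) = 4.61 mV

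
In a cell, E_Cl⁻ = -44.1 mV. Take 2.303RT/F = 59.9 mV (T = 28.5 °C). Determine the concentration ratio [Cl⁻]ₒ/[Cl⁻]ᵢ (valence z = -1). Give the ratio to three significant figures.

5.45

log₁₀([out]/[in]) = E·z/(59.9) = -44.1 × -1 / 59.9 = 0.7362
[out]/[in] = 10^(0.7362) = 5.448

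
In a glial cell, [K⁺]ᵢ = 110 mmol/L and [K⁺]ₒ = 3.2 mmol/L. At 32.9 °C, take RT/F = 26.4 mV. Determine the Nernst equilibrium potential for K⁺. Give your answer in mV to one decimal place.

E = (26.4/z) · ln([K⁺]_out/[K⁺]_in) with z = +1.
= (26.4/1) · ln(3.2/110) = 26.40 · ln(0.02909)
= 26.40 · (-3.5373) = -93.39 mV

-93.4 mV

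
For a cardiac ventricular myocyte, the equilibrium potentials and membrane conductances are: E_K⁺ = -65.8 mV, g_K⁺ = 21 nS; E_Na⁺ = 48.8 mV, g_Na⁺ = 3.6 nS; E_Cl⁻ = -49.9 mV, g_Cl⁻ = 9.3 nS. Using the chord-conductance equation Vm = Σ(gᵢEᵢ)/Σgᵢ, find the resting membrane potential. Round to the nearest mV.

Σ gᵢEᵢ = 21·(-65.8) + 3.6·(48.8) + 9.3·(-49.9) = -1670.19
Σ gᵢ = 21 + 3.6 + 9.3 = 33.9
Vm = -1670.19 / 33.9 = -49.27 mV

-49 mV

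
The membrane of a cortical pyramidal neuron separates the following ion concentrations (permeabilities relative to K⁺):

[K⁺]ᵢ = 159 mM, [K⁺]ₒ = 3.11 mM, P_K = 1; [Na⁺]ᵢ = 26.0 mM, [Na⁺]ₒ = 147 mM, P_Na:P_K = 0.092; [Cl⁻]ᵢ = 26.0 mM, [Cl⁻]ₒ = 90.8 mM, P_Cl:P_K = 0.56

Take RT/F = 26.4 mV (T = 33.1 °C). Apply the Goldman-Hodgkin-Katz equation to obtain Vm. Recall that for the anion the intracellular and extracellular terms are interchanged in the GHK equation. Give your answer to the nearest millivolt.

-51 mV

Vm = 26.4 · ln[(Σ P·[cation]ₒ + Σ P·[anion]ᵢ) / (Σ P·[cation]ᵢ + Σ P·[anion]ₒ)]
Numerator = 1×3.11 + 0.092×147 + 0.56×26.0 = 31.19
Denominator = 1×159 + 0.092×26.0 + 0.56×90.8 = 212.2
Vm = 26.4 · ln(0.14698) = 26.4 × (-1.9175) = -50.62 mV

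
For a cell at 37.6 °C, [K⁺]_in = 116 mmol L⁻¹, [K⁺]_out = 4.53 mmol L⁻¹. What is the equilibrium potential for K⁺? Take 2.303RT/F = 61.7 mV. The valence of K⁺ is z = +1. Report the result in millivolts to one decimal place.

-86.9 mV

E = (61.7/z) · log₁₀([K⁺]_out/[K⁺]_in) with z = +1.
= (61.7/1) · log₁₀(4.53/116) = 61.70 · log₁₀(0.03905)
= 61.70 · (-1.4084) = -86.90 mV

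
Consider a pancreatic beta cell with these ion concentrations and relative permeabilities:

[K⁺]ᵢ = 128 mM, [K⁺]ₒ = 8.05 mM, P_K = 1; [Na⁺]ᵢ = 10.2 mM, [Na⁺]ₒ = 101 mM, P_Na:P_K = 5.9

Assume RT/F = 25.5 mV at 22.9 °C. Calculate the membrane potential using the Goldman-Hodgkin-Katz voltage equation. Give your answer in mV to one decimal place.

Vm = 25.5 · ln[(Σ P·[cation]ₒ + Σ P·[anion]ᵢ) / (Σ P·[cation]ᵢ + Σ P·[anion]ₒ)]
Numerator = 1×8.05 + 5.9×101 = 604
Denominator = 1×128 + 5.9×10.2 = 188.2
Vm = 25.5 · ln(3.2094) = 25.5 × (1.1661) = 29.74 mV

29.7 mV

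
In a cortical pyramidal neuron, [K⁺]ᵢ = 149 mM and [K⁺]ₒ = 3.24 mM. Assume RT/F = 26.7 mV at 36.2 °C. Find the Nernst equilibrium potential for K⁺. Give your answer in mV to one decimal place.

E = (26.7/z) · ln([K⁺]_out/[K⁺]_in) with z = +1.
= (26.7/1) · ln(3.24/149) = 26.70 · ln(0.02174)
= 26.70 · (-3.8284) = -102.22 mV

-102.2 mV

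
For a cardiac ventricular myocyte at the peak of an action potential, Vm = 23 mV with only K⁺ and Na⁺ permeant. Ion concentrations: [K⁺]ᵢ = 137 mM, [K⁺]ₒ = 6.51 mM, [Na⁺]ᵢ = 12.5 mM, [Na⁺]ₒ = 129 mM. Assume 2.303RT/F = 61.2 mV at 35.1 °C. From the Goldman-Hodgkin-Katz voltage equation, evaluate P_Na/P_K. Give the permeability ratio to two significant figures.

Let α = P_Na/P_K. GHK: Vm = 61.2·log₁₀[(Kₒ + α·Naₒ)/(Kᵢ + α·Naᵢ)].
10^(Vm/61.2) = 10^(23.0/61.2) = 2.3758
So 2.3758·(Kᵢ + α·Naᵢ) = Kₒ + α·Naₒ → α = (2.3758·137.0 − 6.51) / (129.0 − 2.3758·12.5)
α = (325.5 − 6.51) / (129.0 − 29.7) = 319/99.3 = 3.212

3.2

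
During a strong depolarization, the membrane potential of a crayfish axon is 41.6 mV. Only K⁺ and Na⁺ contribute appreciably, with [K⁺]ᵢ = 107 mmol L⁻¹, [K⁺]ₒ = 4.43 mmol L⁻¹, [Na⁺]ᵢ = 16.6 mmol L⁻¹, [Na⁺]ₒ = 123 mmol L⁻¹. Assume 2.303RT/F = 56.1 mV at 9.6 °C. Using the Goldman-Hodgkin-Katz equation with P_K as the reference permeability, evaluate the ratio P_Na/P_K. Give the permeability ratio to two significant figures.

19

Let α = P_Na/P_K. GHK: Vm = 56.1·log₁₀[(Kₒ + α·Naₒ)/(Kᵢ + α·Naᵢ)].
10^(Vm/56.1) = 10^(41.6/56.1) = 5.5148
So 5.5148·(Kᵢ + α·Naᵢ) = Kₒ + α·Naₒ → α = (5.5148·107.0 − 4.43) / (123.0 − 5.5148·16.6)
α = (590.1 − 4.43) / (123.0 − 91.55) = 585.7/31.45 = 18.62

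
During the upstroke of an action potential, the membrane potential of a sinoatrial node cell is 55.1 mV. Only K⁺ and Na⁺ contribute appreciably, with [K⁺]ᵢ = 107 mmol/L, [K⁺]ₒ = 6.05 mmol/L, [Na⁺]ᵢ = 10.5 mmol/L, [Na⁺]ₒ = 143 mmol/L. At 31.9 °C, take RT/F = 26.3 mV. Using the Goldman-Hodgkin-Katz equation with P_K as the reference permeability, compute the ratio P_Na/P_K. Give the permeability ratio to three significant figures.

15.0

Let α = P_Na/P_K. GHK: Vm = 26.3·ln[(Kₒ + α·Naₒ)/(Kᵢ + α·Naᵢ)].
e^(Vm/26.3) = e^(55.1/26.3) = 8.1259
So 8.1259·(Kᵢ + α·Naᵢ) = Kₒ + α·Naₒ → α = (8.1259·107.0 − 6.05) / (143.0 − 8.1259·10.5)
α = (869.5 − 6.05) / (143.0 − 85.32) = 863.4/57.68 = 14.97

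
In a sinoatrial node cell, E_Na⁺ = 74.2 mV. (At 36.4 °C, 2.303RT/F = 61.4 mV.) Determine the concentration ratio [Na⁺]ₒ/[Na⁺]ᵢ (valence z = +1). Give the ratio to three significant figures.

log₁₀([out]/[in]) = E·z/(61.4) = 74.2 × 1 / 61.4 = 1.2085
[out]/[in] = 10^(1.2085) = 16.16

16.2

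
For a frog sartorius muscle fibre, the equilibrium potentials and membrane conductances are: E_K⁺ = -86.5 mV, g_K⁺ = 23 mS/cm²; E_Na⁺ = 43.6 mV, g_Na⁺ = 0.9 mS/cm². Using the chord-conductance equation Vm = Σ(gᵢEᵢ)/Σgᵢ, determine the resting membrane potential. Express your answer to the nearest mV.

Σ gᵢEᵢ = 23·(-86.5) + 0.9·(43.6) = -1950.26
Σ gᵢ = 23 + 0.9 = 23.9
Vm = -1950.26 / 23.9 = -81.60 mV

-82 mV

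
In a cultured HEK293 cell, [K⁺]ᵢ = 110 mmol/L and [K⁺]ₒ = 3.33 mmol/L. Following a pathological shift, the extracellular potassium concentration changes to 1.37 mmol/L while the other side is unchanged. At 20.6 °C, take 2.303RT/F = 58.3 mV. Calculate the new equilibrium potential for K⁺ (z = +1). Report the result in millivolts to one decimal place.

After the shift: [K⁺]_out = 1.37, [K⁺]_in = 110 mmol/L.
E_new = (58.3/1)·log₁₀(1.37/110) = 58.30 · (-1.9047) = -111.04 mV

-111.0 mV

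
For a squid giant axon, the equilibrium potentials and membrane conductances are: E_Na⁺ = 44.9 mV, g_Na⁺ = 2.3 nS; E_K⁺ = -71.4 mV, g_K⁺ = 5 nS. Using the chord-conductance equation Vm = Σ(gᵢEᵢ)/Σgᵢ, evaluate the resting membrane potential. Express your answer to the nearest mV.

-35 mV

Σ gᵢEᵢ = 2.3·(44.9) + 5·(-71.4) = -253.73
Σ gᵢ = 2.3 + 5 = 7.3
Vm = -253.73 / 7.3 = -34.76 mV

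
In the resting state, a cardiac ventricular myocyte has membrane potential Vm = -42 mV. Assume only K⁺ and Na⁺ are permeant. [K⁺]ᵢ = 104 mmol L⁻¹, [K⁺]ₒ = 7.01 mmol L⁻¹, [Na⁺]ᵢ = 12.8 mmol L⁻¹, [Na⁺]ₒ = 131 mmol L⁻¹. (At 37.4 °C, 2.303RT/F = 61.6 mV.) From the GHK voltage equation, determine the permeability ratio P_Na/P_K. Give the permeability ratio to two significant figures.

0.11

Let α = P_Na/P_K. GHK: Vm = 61.6·log₁₀[(Kₒ + α·Naₒ)/(Kᵢ + α·Naᵢ)].
10^(Vm/61.6) = 10^(-42.0/61.6) = 0.20806
So 0.20806·(Kᵢ + α·Naᵢ) = Kₒ + α·Naₒ → α = (0.20806·104.0 − 7.01) / (131.0 − 0.20806·12.8)
α = (21.64 − 7.01) / (131.0 − 2.663) = 14.63/128.3 = 0.114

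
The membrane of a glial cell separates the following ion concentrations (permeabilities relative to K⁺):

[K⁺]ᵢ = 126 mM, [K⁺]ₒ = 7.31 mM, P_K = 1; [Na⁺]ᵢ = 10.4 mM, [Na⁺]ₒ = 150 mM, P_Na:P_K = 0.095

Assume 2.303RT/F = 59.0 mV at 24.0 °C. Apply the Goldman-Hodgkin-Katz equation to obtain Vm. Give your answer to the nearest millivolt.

-45 mV

Vm = 59.0 · log₁₀[(Σ P·[cation]ₒ + Σ P·[anion]ᵢ) / (Σ P·[cation]ᵢ + Σ P·[anion]ₒ)]
Numerator = 1×7.31 + 0.095×150 = 21.56
Denominator = 1×126 + 0.095×10.4 = 127
Vm = 59.0 · log₁₀(0.16978) = 59.0 × (-0.7701) = -45.44 mV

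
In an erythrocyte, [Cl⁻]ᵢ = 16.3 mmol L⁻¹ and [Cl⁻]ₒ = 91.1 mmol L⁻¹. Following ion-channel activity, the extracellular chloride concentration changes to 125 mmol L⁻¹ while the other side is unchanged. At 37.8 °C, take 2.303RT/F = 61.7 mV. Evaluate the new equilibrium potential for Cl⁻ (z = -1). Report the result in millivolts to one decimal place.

-54.6 mV

After the shift: [Cl⁻]_out = 125, [Cl⁻]_in = 16.3 mmol L⁻¹.
E_new = (61.7/-1)·log₁₀(125/16.3) = -61.70 · (0.8847) = -54.59 mV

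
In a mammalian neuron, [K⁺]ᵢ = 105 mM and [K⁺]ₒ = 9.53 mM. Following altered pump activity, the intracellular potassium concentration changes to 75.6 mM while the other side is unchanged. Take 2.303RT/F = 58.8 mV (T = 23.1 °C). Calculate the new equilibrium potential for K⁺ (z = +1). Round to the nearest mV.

-53 mV

After the shift: [K⁺]_out = 9.53, [K⁺]_in = 75.6 mM.
E_new = (58.8/1)·log₁₀(9.53/75.6) = 58.80 · (-0.8994) = -52.89 mV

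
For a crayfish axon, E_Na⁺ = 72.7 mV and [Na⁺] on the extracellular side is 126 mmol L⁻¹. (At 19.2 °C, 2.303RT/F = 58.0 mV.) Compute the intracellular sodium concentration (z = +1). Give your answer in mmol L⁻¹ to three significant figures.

Nernst: E = (58.0/1) · log₁₀([out]/[in]), so log₁₀([out]/[in]) = 72.7 × 1 / 58.0 = 1.2534.
[out]/[in] = 10^(1.2534) = 17.92.
[in] = 126 / 17.92 = 7.029 mmol L⁻¹.

7.03 mmol L⁻¹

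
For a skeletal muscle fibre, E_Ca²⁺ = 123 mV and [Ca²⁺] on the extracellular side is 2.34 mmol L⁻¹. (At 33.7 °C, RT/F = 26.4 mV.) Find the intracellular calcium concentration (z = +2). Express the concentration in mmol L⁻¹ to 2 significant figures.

Nernst: E = (26.4/2) · ln([out]/[in]), so ln([out]/[in]) = 123.0 × 2 / 26.4 = 9.3182.
[out]/[in] = e^(9.3182) = 1.114e+04.
[in] = 2.34 / 1.114e+04 = 0.0002101 mmol L⁻¹.

0.00021 mmol L⁻¹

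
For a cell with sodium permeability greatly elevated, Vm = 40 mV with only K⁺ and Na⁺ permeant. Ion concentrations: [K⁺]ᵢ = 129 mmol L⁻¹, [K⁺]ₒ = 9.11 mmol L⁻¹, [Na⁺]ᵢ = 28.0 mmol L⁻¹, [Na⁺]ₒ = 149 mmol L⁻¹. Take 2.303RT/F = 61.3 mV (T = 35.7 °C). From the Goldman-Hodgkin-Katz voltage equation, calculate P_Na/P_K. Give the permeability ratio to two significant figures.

Let α = P_Na/P_K. GHK: Vm = 61.3·log₁₀[(Kₒ + α·Naₒ)/(Kᵢ + α·Naᵢ)].
10^(Vm/61.3) = 10^(40.0/61.3) = 4.4929
So 4.4929·(Kᵢ + α·Naᵢ) = Kₒ + α·Naₒ → α = (4.4929·129.0 − 9.11) / (149.0 − 4.4929·28.0)
α = (579.6 − 9.11) / (149.0 − 125.8) = 570.5/23.2 = 24.59

25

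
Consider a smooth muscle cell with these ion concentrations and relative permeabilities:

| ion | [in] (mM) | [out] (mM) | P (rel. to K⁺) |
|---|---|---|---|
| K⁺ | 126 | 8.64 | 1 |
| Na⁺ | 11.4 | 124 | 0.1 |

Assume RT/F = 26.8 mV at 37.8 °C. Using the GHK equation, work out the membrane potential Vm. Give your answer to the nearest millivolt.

-48 mV

Vm = 26.8 · ln[(Σ P·[cation]ₒ + Σ P·[anion]ᵢ) / (Σ P·[cation]ᵢ + Σ P·[anion]ₒ)]
Numerator = 1×8.64 + 0.1×124 = 21.04
Denominator = 1×126 + 0.1×11.4 = 127.1
Vm = 26.8 · ln(0.16549) = 26.8 × (-1.7989) = -48.21 mV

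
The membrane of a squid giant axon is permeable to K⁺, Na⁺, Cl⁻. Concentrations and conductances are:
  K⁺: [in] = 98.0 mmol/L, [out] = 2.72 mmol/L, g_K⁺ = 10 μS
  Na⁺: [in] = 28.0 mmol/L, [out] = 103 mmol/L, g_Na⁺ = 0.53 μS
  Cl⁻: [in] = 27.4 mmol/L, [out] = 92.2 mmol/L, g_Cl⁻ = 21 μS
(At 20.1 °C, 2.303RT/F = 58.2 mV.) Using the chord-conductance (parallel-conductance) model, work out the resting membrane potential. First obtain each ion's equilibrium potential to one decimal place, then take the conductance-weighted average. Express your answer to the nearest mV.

E_K⁺ = (58.2/1)·log₁₀(2.72/98.0) = -90.6 mV
E_Na⁺ = (58.2/1)·log₁₀(103/28.0) = 32.9 mV
E_Cl⁻ = (58.2/-1)·log₁₀(92.2/27.4) = -30.7 mV
Vm = (Σ gᵢEᵢ)/(Σ gᵢ) = (10·-90.6 + 0.53·32.9 + 21·-30.7) / (10 + 0.53 + 21)
= -1533.26 / 31.53 = -48.63 mV

-49 mV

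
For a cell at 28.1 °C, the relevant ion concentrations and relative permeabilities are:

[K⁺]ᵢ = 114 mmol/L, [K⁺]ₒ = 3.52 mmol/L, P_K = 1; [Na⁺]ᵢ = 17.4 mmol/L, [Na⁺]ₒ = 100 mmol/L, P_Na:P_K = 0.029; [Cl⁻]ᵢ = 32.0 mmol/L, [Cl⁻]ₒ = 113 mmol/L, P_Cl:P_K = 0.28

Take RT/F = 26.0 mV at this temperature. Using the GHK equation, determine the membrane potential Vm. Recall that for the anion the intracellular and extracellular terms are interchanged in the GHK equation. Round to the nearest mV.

-59 mV

Vm = 26.0 · ln[(Σ P·[cation]ₒ + Σ P·[anion]ᵢ) / (Σ P·[cation]ᵢ + Σ P·[anion]ₒ)]
Numerator = 1×3.52 + 0.029×100 + 0.28×32.0 = 15.38
Denominator = 1×114 + 0.029×17.4 + 0.28×113 = 146.1
Vm = 26.0 · ln(0.10524) = 26.0 × (-2.2515) = -58.54 mV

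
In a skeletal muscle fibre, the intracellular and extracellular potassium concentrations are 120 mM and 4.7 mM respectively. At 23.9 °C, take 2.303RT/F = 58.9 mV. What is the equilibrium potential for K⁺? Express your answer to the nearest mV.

-83 mV

E = (58.9/z) · log₁₀([K⁺]_out/[K⁺]_in) with z = +1.
= (58.9/1) · log₁₀(4.7/120) = 58.90 · log₁₀(0.03917)
= 58.90 · (-1.4071) = -82.88 mV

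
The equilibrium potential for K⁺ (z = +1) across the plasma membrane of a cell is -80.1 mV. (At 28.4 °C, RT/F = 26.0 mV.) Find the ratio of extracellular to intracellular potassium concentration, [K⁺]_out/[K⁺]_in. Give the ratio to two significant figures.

0.046

ln([out]/[in]) = E·z/(26.0) = -80.1 × 1 / 26.0 = -3.0808
[out]/[in] = e^(-3.0808) = 0.04592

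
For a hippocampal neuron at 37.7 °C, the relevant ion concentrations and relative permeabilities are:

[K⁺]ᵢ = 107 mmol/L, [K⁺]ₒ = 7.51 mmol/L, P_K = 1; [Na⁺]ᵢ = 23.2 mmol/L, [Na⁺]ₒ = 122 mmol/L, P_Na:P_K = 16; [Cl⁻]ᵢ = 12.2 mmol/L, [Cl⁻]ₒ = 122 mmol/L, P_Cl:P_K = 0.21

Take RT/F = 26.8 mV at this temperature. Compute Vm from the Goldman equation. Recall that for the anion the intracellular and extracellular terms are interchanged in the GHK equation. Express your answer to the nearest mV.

Vm = 26.8 · ln[(Σ P·[cation]ₒ + Σ P·[anion]ᵢ) / (Σ P·[cation]ᵢ + Σ P·[anion]ₒ)]
Numerator = 1×7.51 + 16×122 + 0.21×12.2 = 1962
Denominator = 1×107 + 16×23.2 + 0.21×122 = 503.8
Vm = 26.8 · ln(3.8944) = 26.8 × (1.3595) = 36.44 mV

36 mV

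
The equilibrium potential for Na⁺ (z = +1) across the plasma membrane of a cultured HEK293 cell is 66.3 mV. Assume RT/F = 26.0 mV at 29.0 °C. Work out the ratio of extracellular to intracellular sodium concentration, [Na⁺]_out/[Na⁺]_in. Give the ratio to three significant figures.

12.8

ln([out]/[in]) = E·z/(26.0) = 66.3 × 1 / 26.0 = 2.5500
[out]/[in] = e^(2.5500) = 12.81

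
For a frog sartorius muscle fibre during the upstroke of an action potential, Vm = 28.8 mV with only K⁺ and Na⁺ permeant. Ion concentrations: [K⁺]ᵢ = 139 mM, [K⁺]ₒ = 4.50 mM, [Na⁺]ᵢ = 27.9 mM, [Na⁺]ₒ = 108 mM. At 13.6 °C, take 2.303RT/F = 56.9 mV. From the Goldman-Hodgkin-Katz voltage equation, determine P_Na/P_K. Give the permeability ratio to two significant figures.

Let α = P_Na/P_K. GHK: Vm = 56.9·log₁₀[(Kₒ + α·Naₒ)/(Kᵢ + α·Naᵢ)].
10^(Vm/56.9) = 10^(28.8/56.9) = 3.2074
So 3.2074·(Kᵢ + α·Naᵢ) = Kₒ + α·Naₒ → α = (3.2074·139.0 − 4.5) / (108.0 − 3.2074·27.9)
α = (445.8 − 4.5) / (108.0 − 89.49) = 441.3/18.51 = 23.84

24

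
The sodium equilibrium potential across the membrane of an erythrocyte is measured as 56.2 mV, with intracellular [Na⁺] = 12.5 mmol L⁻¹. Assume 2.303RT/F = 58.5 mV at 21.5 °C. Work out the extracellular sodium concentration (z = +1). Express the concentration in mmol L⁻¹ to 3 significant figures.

114 mmol L⁻¹

Nernst: E = (58.5/1) · log₁₀([out]/[in]), so log₁₀([out]/[in]) = 56.2 × 1 / 58.5 = 0.9607.
[out]/[in] = 10^(0.9607) = 9.134.
[out] = 9.134 × 12.5 = 114.2 mmol L⁻¹.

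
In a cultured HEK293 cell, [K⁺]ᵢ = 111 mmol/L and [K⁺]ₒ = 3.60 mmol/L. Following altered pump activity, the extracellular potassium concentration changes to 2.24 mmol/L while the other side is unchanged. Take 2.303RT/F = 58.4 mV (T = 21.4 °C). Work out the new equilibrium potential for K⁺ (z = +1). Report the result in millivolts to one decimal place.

After the shift: [K⁺]_out = 2.24, [K⁺]_in = 111 mmol/L.
E_new = (58.4/1)·log₁₀(2.24/111) = 58.40 · (-1.6951) = -98.99 mV

-99.0 mV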